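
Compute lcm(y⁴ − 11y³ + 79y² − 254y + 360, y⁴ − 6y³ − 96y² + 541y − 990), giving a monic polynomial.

By polynomial division,
  y⁴ − 11y³ + 79y² − 254y + 360 = (y⁴ − 6y³ − 96y² + 541y − 990) + (−5y³ + 175y² − 795y + 1350)
  y⁴ − 6y³ − 96y² + 541y − 990 = (−(1/5)y − 29/5)(−5y³ + 175y² − 795y + 1350) + (760y² − 3800y + 6840)
  −5y³ + 175y² − 795y + 1350 = (−(1/152)y + 15/76)(760y² − 3800y + 6840) + (0)
Last nonzero remainder: 760y² − 3800y + 6840. Dividing through by 760 gives the monic gcd y² − 5y + 9.
Then lcm(f, g) = f·g / gcd(f, g); expanding and making the result monic gives the answer.

y⁶ − 12y⁵ − 20y⁴ + 877y³ − 8076y² + 27580y − 39600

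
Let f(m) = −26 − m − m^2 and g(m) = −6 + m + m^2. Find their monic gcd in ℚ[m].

1

Repeated division with remainder:
  −m^2 − m − 26 = (−1)(m^2 + m − 6) + (−32)
  m^2 + m − 6 = (−(1/32)m^2 − (1/32)m + 3/16)(−32) + (0)
The last nonzero remainder is the constant −32, so the polynomials are coprime and gcd = 1.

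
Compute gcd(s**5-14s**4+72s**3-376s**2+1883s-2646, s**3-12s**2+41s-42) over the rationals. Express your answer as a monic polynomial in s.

s**2-9s+14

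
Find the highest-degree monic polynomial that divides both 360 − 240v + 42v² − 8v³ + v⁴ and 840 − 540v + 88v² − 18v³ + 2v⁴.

−60 + 30v − 2v² + v³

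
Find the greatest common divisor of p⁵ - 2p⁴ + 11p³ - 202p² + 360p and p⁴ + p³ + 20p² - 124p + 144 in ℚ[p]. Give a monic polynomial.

p³ + 3p² + 26p - 72

Apply the Euclidean algorithm:
  p⁵ - 2p⁴ + 11p³ - 202p² + 360p = (p - 3)(p⁴ + p³ + 20p² - 124p + 144) + (-6p³ - 18p² - 156p + 432)
  p⁴ + p³ + 20p² - 124p + 144 = (-(1/6)p + 1/3)(-6p³ - 18p² - 156p + 432) + (0)
Last nonzero remainder: -6p³ - 18p² - 156p + 432. Dividing through by -6 gives the monic gcd p³ + 3p² + 26p - 72.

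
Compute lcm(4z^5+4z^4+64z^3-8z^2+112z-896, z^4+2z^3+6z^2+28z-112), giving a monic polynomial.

z^6+5z^5+20z^4+62z^3+20z^2-112z-896

Repeated division with remainder:
  4z^5+4z^4+64z^3-8z^2+112z-896 = (4z-4)(z^4+2z^3+6z^2+28z-112) + (48z^3-96z^2+672z-1344)
  z^4+2z^3+6z^2+28z-112 = ((1/48)z+1/12)(48z^3-96z^2+672z-1344) + (0)
Last nonzero remainder: 48z^3-96z^2+672z-1344. Dividing through by 48 gives the monic gcd z^3-2z^2+14z-28.
Then lcm(f, g) = f·g / gcd(f, g); expanding and making the result monic gives the answer.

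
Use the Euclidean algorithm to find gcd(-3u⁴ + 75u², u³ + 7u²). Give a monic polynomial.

u²

Apply the Euclidean algorithm:
  -3u⁴ + 75u² = (-3u + 21)(u³ + 7u²) + (-72u²)
  u³ + 7u² = (-(1/72)u - 7/72)(-72u²) + (0)
Last nonzero remainder: -72u². Dividing through by -72 gives the monic gcd u².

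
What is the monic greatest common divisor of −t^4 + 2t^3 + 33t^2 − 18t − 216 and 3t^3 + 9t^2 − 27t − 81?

Repeated division with remainder:
  −t^4 + 2t^3 + 33t^2 − 18t − 216 = (−(1/3)t + 5/3)(3t^3 + 9t^2 − 27t − 81) + (9t^2 − 81)
  3t^3 + 9t^2 − 27t − 81 = ((1/3)t + 1)(9t^2 − 81) + (0)
Last nonzero remainder: 9t^2 − 81. Dividing through by 9 gives the monic gcd t^2 − 9.

t^2 − 9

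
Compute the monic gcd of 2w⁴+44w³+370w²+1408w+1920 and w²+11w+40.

w²+11w+40

Repeated division with remainder:
  2w⁴+44w³+370w²+1408w+1920 = (2w²+22w+48)(w²+11w+40) + (0)
The last nonzero remainder w²+11w+40 is already monic.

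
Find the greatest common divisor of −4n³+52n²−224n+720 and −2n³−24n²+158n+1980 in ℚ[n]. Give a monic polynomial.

n−9

By polynomial division,
  −4n³+52n²−224n+720 = (2)(−2n³−24n²+158n+1980) + (100n²−540n−3240)
  −2n³−24n²+158n+1980 = (−(1/50)n−87/250)(100n²−540n−3240) + (−(2368/25)n+21312/25)
  100n²−540n−3240 = (−(625/592)n−1125/296)(−(2368/25)n+21312/25) + (0)
Last nonzero remainder: −(2368/25)n+21312/25. Dividing through by −2368/25 gives the monic gcd n−9.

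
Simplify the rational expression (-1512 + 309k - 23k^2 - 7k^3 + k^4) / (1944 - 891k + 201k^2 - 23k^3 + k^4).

By polynomial division,
  k^4 - 7k^3 - 23k^2 + 309k - 1512 = (k^4 - 23k^3 + 201k^2 - 891k + 1944) + (16k^3 - 224k^2 + 1200k - 3456)
  k^4 - 23k^3 + 201k^2 - 891k + 1944 = ((1/16)k - 9/16)(16k^3 - 224k^2 + 1200k - 3456) + (0)
Last nonzero remainder: 16k^3 - 224k^2 + 1200k - 3456. Dividing through by 16 gives the monic gcd k^3 - 14k^2 + 75k - 216.
Cancel k^3 - 14k^2 + 75k - 216 from numerator and denominator to get the reduced form.

(7 + k)/(-9 + k)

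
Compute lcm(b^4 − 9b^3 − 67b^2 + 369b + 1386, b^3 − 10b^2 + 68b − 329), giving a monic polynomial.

b^6 − 12b^5 + 7b^4 + 147b^3 − 2870b^2 + 13185b + 65142

By polynomial division,
  b^4 − 9b^3 − 67b^2 + 369b + 1386 = (b + 1)(b^3 − 10b^2 + 68b − 329) + (−125b^2 + 630b + 1715)
  b^3 − 10b^2 + 68b − 329 = (−(1/125)b + 124/3125)(−125b^2 + 630b + 1715) + ((35451/625)b − 248157/625)
  −125b^2 + 630b + 1715 = (−(78125/35451)b − 153125/35451)((35451/625)b − 248157/625) + (0)
Last nonzero remainder: (35451/625)b − 248157/625. Dividing through by 35451/625 gives the monic gcd b − 7.
Then lcm(f, g) = f·g / gcd(f, g); expanding and making the result monic gives the answer.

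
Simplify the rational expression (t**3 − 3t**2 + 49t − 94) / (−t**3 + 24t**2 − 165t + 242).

(−t**2 + t − 47)/(t**2 − 22t + 121)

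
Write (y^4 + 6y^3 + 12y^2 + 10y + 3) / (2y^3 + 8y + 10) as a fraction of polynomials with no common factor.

(y^3 + 5y^2 + 7y + 3)/(2y^2 - 2y + 10)

Apply the Euclidean algorithm:
  y^4 + 6y^3 + 12y^2 + 10y + 3 = ((1/2)y + 3)(2y^3 + 8y + 10) + (8y^2 - 19y - 27)
  2y^3 + 8y + 10 = ((1/4)y + 19/32)(8y^2 - 19y - 27) + ((833/32)y + 833/32)
  8y^2 - 19y - 27 = ((256/833)y - 864/833)((833/32)y + 833/32) + (0)
Last nonzero remainder: (833/32)y + 833/32. Dividing through by 833/32 gives the monic gcd y + 1.
Cancel y + 1 from numerator and denominator to get the reduced form.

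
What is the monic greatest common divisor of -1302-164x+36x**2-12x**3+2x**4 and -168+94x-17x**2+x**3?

Euclidean algorithm in ℚ[x]:
  2x**4-12x**3+36x**2-164x-1302 = (2x+22)(x**3-17x**2+94x-168) + (222x**2-1896x+2394)
  x**3-17x**2+94x-168 = ((1/222)x-313/8214)(222x**2-1896x+2394) + ((15015/1369)x-105105/1369)
  222x**2-1896x+2394 = ((101306/5005)x-156066/5005)((15015/1369)x-105105/1369) + (0)
Last nonzero remainder: (15015/1369)x-105105/1369. Dividing through by 15015/1369 gives the monic gcd x-7.

-7+x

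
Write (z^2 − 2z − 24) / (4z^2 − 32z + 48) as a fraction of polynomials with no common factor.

Repeated division with remainder:
  z^2 − 2z − 24 = (1/4)(4z^2 − 32z + 48) + (6z − 36)
  4z^2 − 32z + 48 = ((2/3)z − 4/3)(6z − 36) + (0)
Last nonzero remainder: 6z − 36. Dividing through by 6 gives the monic gcd z − 6.
Cancel z − 6 from numerator and denominator to get the reduced form.

(z + 4)/(4z − 8)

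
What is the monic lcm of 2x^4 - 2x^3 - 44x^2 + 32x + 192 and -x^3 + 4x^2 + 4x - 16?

Apply the Euclidean algorithm:
  2x^4 - 2x^3 - 44x^2 + 32x + 192 = (-2x - 6)(-x^3 + 4x^2 + 4x - 16) + (-12x^2 + 24x + 96)
  -x^3 + 4x^2 + 4x - 16 = ((1/12)x - 1/6)(-12x^2 + 24x + 96) + (0)
Last nonzero remainder: -12x^2 + 24x + 96. Dividing through by -12 gives the monic gcd x^2 - 2x - 8.
Then lcm(f, g) = f·g / gcd(f, g); expanding and making the result monic gives the answer.

x^5 - 3x^4 - 20x^3 + 60x^2 + 64x - 192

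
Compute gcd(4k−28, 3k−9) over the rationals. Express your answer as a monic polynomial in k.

Repeated division with remainder:
  4k−28 = (4/3)(3k−9) + (−16)
  3k−9 = (−(3/16)k+9/16)(−16) + (0)
The last nonzero remainder is the constant −16, so the polynomials are coprime and gcd = 1.

1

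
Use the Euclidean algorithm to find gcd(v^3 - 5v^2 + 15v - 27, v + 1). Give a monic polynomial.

1

By polynomial division,
  v^3 - 5v^2 + 15v - 27 = (v^2 - 6v + 21)(v + 1) + (-48)
  v + 1 = (-(1/48)v - 1/48)(-48) + (0)
The last nonzero remainder is the constant -48, so the polynomials are coprime and gcd = 1.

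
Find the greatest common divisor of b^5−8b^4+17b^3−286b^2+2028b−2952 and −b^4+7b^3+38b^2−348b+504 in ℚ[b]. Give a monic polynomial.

Apply the Euclidean algorithm:
  b^5−8b^4+17b^3−286b^2+2028b−2952 = (−b+1)(−b^4+7b^3+38b^2−348b+504) + (48b^3−672b^2+2880b−3456)
  −b^4+7b^3+38b^2−348b+504 = (−(1/48)b−7/48)(48b^3−672b^2+2880b−3456) + (0)
Last nonzero remainder: 48b^3−672b^2+2880b−3456. Dividing through by 48 gives the monic gcd b^3−14b^2+60b−72.

b^3−14b^2+60b−72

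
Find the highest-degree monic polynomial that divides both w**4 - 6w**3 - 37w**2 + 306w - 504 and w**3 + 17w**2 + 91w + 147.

By polynomial division,
  w**4 - 6w**3 - 37w**2 + 306w - 504 = (w - 23)(w**3 + 17w**2 + 91w + 147) + (263w**2 + 2252w + 2877)
  w**3 + 17w**2 + 91w + 147 = ((1/263)w + 2219/69169)(263w**2 + 2252w + 2877) + ((540540/69169)w + 3783780/69169)
  263w**2 + 2252w + 2877 = ((18191447/540540)w + 9476153/180180)((540540/69169)w + 3783780/69169) + (0)
Last nonzero remainder: (540540/69169)w + 3783780/69169. Dividing through by 540540/69169 gives the monic gcd w + 7.

w + 7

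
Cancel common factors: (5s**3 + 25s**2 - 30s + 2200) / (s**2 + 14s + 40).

(5s**2 - 25s + 220)/(s + 4)

Repeated division with remainder:
  5s**3 + 25s**2 - 30s + 2200 = (5s - 45)(s**2 + 14s + 40) + (400s + 4000)
  s**2 + 14s + 40 = ((1/400)s + 1/100)(400s + 4000) + (0)
Last nonzero remainder: 400s + 4000. Dividing through by 400 gives the monic gcd s + 10.
Cancel s + 10 from numerator and denominator to get the reduced form.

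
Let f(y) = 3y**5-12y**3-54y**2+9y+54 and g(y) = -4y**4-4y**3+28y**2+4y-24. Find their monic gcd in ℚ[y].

Euclidean algorithm in ℚ[y]:
  3y**5-12y**3-54y**2+9y+54 = (-(3/4)y+3/4)(-4y**4-4y**3+28y**2+4y-24) + (12y**3-72y**2-12y+72)
  -4y**4-4y**3+28y**2+4y-24 = (-(1/3)y-7/3)(12y**3-72y**2-12y+72) + (-144y**2+144)
  12y**3-72y**2-12y+72 = (-(1/12)y+1/2)(-144y**2+144) + (0)
Last nonzero remainder: -144y**2+144. Dividing through by -144 gives the monic gcd y**2-1.

y**2-1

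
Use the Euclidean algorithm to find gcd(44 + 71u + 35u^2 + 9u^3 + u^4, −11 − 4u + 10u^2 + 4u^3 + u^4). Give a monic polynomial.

Repeated division with remainder:
  u^4 + 9u^3 + 35u^2 + 71u + 44 = (u^4 + 4u^3 + 10u^2 − 4u − 11) + (5u^3 + 25u^2 + 75u + 55)
  u^4 + 4u^3 + 10u^2 − 4u − 11 = ((1/5)u − 1/5)(5u^3 + 25u^2 + 75u + 55) + (0)
Last nonzero remainder: 5u^3 + 25u^2 + 75u + 55. Dividing through by 5 gives the monic gcd u^3 + 5u^2 + 15u + 11.

11 + 15u + 5u^2 + u^3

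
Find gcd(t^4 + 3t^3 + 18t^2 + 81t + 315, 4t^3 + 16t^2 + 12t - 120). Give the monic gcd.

Apply the Euclidean algorithm:
  t^4 + 3t^3 + 18t^2 + 81t + 315 = ((1/4)t - 1/4)(4t^3 + 16t^2 + 12t - 120) + (19t^2 + 114t + 285)
  4t^3 + 16t^2 + 12t - 120 = ((4/19)t - 8/19)(19t^2 + 114t + 285) + (0)
Last nonzero remainder: 19t^2 + 114t + 285. Dividing through by 19 gives the monic gcd t^2 + 6t + 15.

t^2 + 6t + 15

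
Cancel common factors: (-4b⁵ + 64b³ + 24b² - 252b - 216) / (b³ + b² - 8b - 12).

(-4b³ - 4b² + 36b + 36)/(b + 2)

Euclidean algorithm in ℚ[b]:
  -4b⁵ + 64b³ + 24b² - 252b - 216 = (-4b² + 4b + 28)(b³ + b² - 8b - 12) + (-20b² + 20b + 120)
  b³ + b² - 8b - 12 = (-(1/20)b - 1/10)(-20b² + 20b + 120) + (0)
Last nonzero remainder: -20b² + 20b + 120. Dividing through by -20 gives the monic gcd b² - b - 6.
Cancel b² - b - 6 from numerator and denominator to get the reduced form.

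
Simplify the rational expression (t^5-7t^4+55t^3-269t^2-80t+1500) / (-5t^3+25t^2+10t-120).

(-t^3+6t^2-55t+250)/(5t-20)

Repeated division with remainder:
  t^5-7t^4+55t^3-269t^2-80t+1500 = (-(1/5)t^2+(2/5)t-47/5)(-5t^3+25t^2+10t-120) + (-62t^2+62t+372)
  -5t^3+25t^2+10t-120 = ((5/62)t-10/31)(-62t^2+62t+372) + (0)
Last nonzero remainder: -62t^2+62t+372. Dividing through by -62 gives the monic gcd t^2-t-6.
Cancel t^2-t-6 from numerator and denominator to get the reduced form.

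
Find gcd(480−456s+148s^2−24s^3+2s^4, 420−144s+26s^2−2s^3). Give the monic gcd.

Euclidean algorithm in ℚ[s]:
  2s^4−24s^3+148s^2−456s+480 = (−s−1)(−2s^3+26s^2−144s+420) + (30s^2−180s+900)
  −2s^3+26s^2−144s+420 = (−(1/15)s+7/15)(30s^2−180s+900) + (0)
Last nonzero remainder: 30s^2−180s+900. Dividing through by 30 gives the monic gcd s^2−6s+30.

30−6s+s^2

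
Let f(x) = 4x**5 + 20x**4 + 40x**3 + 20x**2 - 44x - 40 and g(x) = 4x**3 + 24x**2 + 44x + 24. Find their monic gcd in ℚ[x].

Apply the Euclidean algorithm:
  4x**5 + 20x**4 + 40x**3 + 20x**2 - 44x - 40 = (x**2 - x + 5)(4x**3 + 24x**2 + 44x + 24) + (-80x**2 - 240x - 160)
  4x**3 + 24x**2 + 44x + 24 = (-(1/20)x - 3/20)(-80x**2 - 240x - 160) + (0)
Last nonzero remainder: -80x**2 - 240x - 160. Dividing through by -80 gives the monic gcd x**2 + 3x + 2.

x**2 + 3x + 2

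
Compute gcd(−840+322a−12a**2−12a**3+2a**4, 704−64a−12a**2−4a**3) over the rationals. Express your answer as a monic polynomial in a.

−4+a

Repeated division with remainder:
  2a**4−12a**3−12a**2+322a−840 = (−(1/2)a+9/2)(−4a**3−12a**2−64a+704) + (10a**2+962a−4008)
  −4a**3−12a**2−64a+704 = (−(2/5)a+932/25)(10a**2+962a−4008) + (−(938264/25)a+3753056/25)
  10a**2+962a−4008 = (−(125/469132)a−12525/469132)(−(938264/25)a+3753056/25) + (0)
Last nonzero remainder: −(938264/25)a+3753056/25. Dividing through by −938264/25 gives the monic gcd a−4.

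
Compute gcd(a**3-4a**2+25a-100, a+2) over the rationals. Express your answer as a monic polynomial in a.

1

By polynomial division,
  a**3-4a**2+25a-100 = (a**2-6a+37)(a+2) + (-174)
  a+2 = (-(1/174)a-1/87)(-174) + (0)
The last nonzero remainder is the constant -174, so the polynomials are coprime and gcd = 1.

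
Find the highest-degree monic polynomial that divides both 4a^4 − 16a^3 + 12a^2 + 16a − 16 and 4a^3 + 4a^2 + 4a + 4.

Repeated division with remainder:
  4a^4 − 16a^3 + 12a^2 + 16a − 16 = (a − 5)(4a^3 + 4a^2 + 4a + 4) + (28a^2 + 32a + 4)
  4a^3 + 4a^2 + 4a + 4 = ((1/7)a − 1/49)(28a^2 + 32a + 4) + ((200/49)a + 200/49)
  28a^2 + 32a + 4 = ((343/50)a + 49/50)((200/49)a + 200/49) + (0)
Last nonzero remainder: (200/49)a + 200/49. Dividing through by 200/49 gives the monic gcd a + 1.

a + 1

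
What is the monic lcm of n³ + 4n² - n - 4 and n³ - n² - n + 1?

By polynomial division,
  n³ + 4n² - n - 4 = (n³ - n² - n + 1) + (5n² - 5)
  n³ - n² - n + 1 = ((1/5)n - 1/5)(5n² - 5) + (0)
Last nonzero remainder: 5n² - 5. Dividing through by 5 gives the monic gcd n² - 1.
Then lcm(f, g) = f·g / gcd(f, g); expanding and making the result monic gives the answer.

n⁴ + 3n³ - 5n² - 3n + 4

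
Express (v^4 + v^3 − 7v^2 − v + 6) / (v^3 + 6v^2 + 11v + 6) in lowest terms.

(v^2 − 3v + 2)/(v + 2)

Repeated division with remainder:
  v^4 + v^3 − 7v^2 − v + 6 = (v − 5)(v^3 + 6v^2 + 11v + 6) + (12v^2 + 48v + 36)
  v^3 + 6v^2 + 11v + 6 = ((1/12)v + 1/6)(12v^2 + 48v + 36) + (0)
Last nonzero remainder: 12v^2 + 48v + 36. Dividing through by 12 gives the monic gcd v^2 + 4v + 3.
Cancel v^2 + 4v + 3 from numerator and denominator to get the reduced form.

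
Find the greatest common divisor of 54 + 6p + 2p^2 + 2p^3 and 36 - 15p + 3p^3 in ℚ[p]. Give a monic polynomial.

3 + p

Repeated division with remainder:
  2p^3 + 2p^2 + 6p + 54 = (2/3)(3p^3 - 15p + 36) + (2p^2 + 16p + 30)
  3p^3 - 15p + 36 = ((3/2)p - 12)(2p^2 + 16p + 30) + (132p + 396)
  2p^2 + 16p + 30 = ((1/66)p + 5/66)(132p + 396) + (0)
Last nonzero remainder: 132p + 396. Dividing through by 132 gives the monic gcd p + 3.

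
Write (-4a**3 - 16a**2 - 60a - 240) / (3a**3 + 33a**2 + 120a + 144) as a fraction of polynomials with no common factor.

(-4a**2 - 60)/(3a**2 + 21a + 36)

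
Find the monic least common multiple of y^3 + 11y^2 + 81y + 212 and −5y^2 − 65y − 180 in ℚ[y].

y^4 + 20y^3 + 180y^2 + 941y + 1908

Apply the Euclidean algorithm:
  y^3 + 11y^2 + 81y + 212 = (−(1/5)y + 2/5)(−5y^2 − 65y − 180) + (71y + 284)
  −5y^2 − 65y − 180 = (−(5/71)y − 45/71)(71y + 284) + (0)
Last nonzero remainder: 71y + 284. Dividing through by 71 gives the monic gcd y + 4.
Then lcm(f, g) = f·g / gcd(f, g); expanding and making the result monic gives the answer.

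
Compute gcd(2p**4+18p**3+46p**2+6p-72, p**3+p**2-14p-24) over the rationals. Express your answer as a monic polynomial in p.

p+3

Apply the Euclidean algorithm:
  2p**4+18p**3+46p**2+6p-72 = (2p+16)(p**3+p**2-14p-24) + (58p**2+278p+312)
  p**3+p**2-14p-24 = ((1/58)p-55/841)(58p**2+278p+312) + (-(1008/841)p-3024/841)
  58p**2+278p+312 = (-(24389/504)p-10933/126)(-(1008/841)p-3024/841) + (0)
Last nonzero remainder: -(1008/841)p-3024/841. Dividing through by -1008/841 gives the monic gcd p+3.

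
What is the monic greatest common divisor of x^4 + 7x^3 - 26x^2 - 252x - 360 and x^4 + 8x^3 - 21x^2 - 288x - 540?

Repeated division with remainder:
  x^4 + 7x^3 - 26x^2 - 252x - 360 = (x^4 + 8x^3 - 21x^2 - 288x - 540) + (-x^3 - 5x^2 + 36x + 180)
  x^4 + 8x^3 - 21x^2 - 288x - 540 = (-x - 3)(-x^3 - 5x^2 + 36x + 180) + (0)
Last nonzero remainder: -x^3 - 5x^2 + 36x + 180. Dividing through by -1 gives the monic gcd x^3 + 5x^2 - 36x - 180.

x^3 + 5x^2 - 36x - 180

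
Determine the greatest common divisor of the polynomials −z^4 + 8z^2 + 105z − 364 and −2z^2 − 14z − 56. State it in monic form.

Apply the Euclidean algorithm:
  −z^4 + 8z^2 + 105z − 364 = ((1/2)z^2 − (7/2)z + 13/2)(−2z^2 − 14z − 56) + (0)
Last nonzero remainder: −2z^2 − 14z − 56. Dividing through by −2 gives the monic gcd z^2 + 7z + 28.

z^2 + 7z + 28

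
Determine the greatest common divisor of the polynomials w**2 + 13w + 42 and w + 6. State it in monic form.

Repeated division with remainder:
  w**2 + 13w + 42 = (w + 7)(w + 6) + (0)
The last nonzero remainder w + 6 is already monic.

w + 6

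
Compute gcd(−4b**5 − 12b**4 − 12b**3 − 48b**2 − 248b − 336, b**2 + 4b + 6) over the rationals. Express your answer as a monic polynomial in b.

By polynomial division,
  −4b**5 − 12b**4 − 12b**3 − 48b**2 − 248b − 336 = (−4b**3 + 4b**2 − 4b − 56)(b**2 + 4b + 6) + (0)
The last nonzero remainder b**2 + 4b + 6 is already monic.

b**2 + 4b + 6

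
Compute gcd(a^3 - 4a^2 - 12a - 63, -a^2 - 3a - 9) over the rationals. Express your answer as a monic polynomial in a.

a^2 + 3a + 9

Euclidean algorithm in ℚ[a]:
  a^3 - 4a^2 - 12a - 63 = (-a + 7)(-a^2 - 3a - 9) + (0)
Last nonzero remainder: -a^2 - 3a - 9. Dividing through by -1 gives the monic gcd a^2 + 3a + 9.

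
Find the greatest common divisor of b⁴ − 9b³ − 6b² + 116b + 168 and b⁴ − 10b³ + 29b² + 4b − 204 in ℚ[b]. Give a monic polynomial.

b² − 4b − 12

Repeated division with remainder:
  b⁴ − 9b³ − 6b² + 116b + 168 = (b⁴ − 10b³ + 29b² + 4b − 204) + (b³ − 35b² + 112b + 372)
  b⁴ − 10b³ + 29b² + 4b − 204 = (b + 25)(b³ − 35b² + 112b + 372) + (792b² − 3168b − 9504)
  b³ − 35b² + 112b + 372 = ((1/792)b − 31/792)(792b² − 3168b − 9504) + (0)
Last nonzero remainder: 792b² − 3168b − 9504. Dividing through by 792 gives the monic gcd b² − 4b − 12.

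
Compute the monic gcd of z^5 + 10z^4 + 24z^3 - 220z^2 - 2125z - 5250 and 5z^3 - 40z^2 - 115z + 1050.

z^2 - z - 30

Euclidean algorithm in ℚ[z]:
  z^5 + 10z^4 + 24z^3 - 220z^2 - 2125z - 5250 = ((1/5)z^2 + (18/5)z + 191/5)(5z^3 - 40z^2 - 115z + 1050) + (1512z^2 - 1512z - 45360)
  5z^3 - 40z^2 - 115z + 1050 = ((5/1512)z - 5/216)(1512z^2 - 1512z - 45360) + (0)
Last nonzero remainder: 1512z^2 - 1512z - 45360. Dividing through by 1512 gives the monic gcd z^2 - z - 30.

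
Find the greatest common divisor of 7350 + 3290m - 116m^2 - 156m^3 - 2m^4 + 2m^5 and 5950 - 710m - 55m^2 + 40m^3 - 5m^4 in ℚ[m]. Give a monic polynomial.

-35 - 2m + m^2

Apply the Euclidean algorithm:
  2m^5 - 2m^4 - 156m^3 - 116m^2 + 3290m + 7350 = (-(2/5)m - 14/5)(-5m^4 + 40m^3 - 55m^2 - 710m + 5950) + (-66m^3 - 554m^2 + 3682m + 24010)
  -5m^4 + 40m^3 - 55m^2 - 710m + 5950 = ((5/66)m - 2705/2178)(-66m^3 - 554m^2 + 3682m + 24010) + (-(1112945/1089)m^2 + (2225890/1089)m + 38953075/1089)
  -66m^3 - 554m^2 + 3682m + 24010 = ((71874/1112945)m + 747054/1112945)(-(1112945/1089)m^2 + (2225890/1089)m + 38953075/1089) + (0)
Last nonzero remainder: -(1112945/1089)m^2 + (2225890/1089)m + 38953075/1089. Dividing through by -1112945/1089 gives the monic gcd m^2 - 2m - 35.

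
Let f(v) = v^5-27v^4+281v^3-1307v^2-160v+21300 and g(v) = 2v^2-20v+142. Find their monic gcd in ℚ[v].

Repeated division with remainder:
  v^5-27v^4+281v^3-1307v^2-160v+21300 = ((1/2)v^3-(17/2)v^2+20v+150)(2v^2-20v+142) + (0)
Last nonzero remainder: 2v^2-20v+142. Dividing through by 2 gives the monic gcd v^2-10v+71.

v^2-10v+71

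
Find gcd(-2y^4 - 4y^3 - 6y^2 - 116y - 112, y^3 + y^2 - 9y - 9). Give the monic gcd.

y + 1

Euclidean algorithm in ℚ[y]:
  -2y^4 - 4y^3 - 6y^2 - 116y - 112 = (-2y - 2)(y^3 + y^2 - 9y - 9) + (-22y^2 - 152y - 130)
  y^3 + y^2 - 9y - 9 = (-(1/22)y + 65/242)(-22y^2 - 152y - 130) + ((3136/121)y + 3136/121)
  -22y^2 - 152y - 130 = (-(1331/1568)y - 7865/1568)((3136/121)y + 3136/121) + (0)
Last nonzero remainder: (3136/121)y + 3136/121. Dividing through by 3136/121 gives the monic gcd y + 1.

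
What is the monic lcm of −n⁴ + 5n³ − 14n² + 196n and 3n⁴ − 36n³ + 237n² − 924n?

n⁶ − 10n⁵ + 83n⁴ − 486n³ + 1596n² − 8624n

Repeated division with remainder:
  −n⁴ + 5n³ − 14n² + 196n = (−1/3)(3n⁴ − 36n³ + 237n² − 924n) + (−7n³ + 65n² − 112n)
  3n⁴ − 36n³ + 237n² − 924n = (−(3/7)n + 57/49)(−7n³ + 65n² − 112n) + ((5556/49)n² − (5556/7)n)
  −7n³ + 65n² − 112n = (−(343/5556)n + 196/1389)((5556/49)n² − (5556/7)n) + (0)
Last nonzero remainder: (5556/49)n² − (5556/7)n. Dividing through by 5556/49 gives the monic gcd n² − 7n.
Then lcm(f, g) = f·g / gcd(f, g); expanding and making the result monic gives the answer.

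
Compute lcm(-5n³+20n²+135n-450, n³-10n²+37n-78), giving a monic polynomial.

Repeated division with remainder:
  -5n³+20n²+135n-450 = (-5)(n³-10n²+37n-78) + (-30n²+320n-840)
  n³-10n²+37n-78 = (-(1/30)n-1/45)(-30n²+320n-840) + ((145/9)n-290/3)
  -30n²+320n-840 = (-(54/29)n+252/29)((145/9)n-290/3) + (0)
Last nonzero remainder: (145/9)n-290/3. Dividing through by 145/9 gives the monic gcd n-6.
Then lcm(f, g) = f·g / gcd(f, g); expanding and making the result monic gives the answer.

n⁵-8n⁴+2n³+146n²-711n+1170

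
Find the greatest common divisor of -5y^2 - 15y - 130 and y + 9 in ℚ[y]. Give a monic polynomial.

Repeated division with remainder:
  -5y^2 - 15y - 130 = (-5y + 30)(y + 9) + (-400)
  y + 9 = (-(1/400)y - 9/400)(-400) + (0)
The last nonzero remainder is the constant -400, so the polynomials are coprime and gcd = 1.

1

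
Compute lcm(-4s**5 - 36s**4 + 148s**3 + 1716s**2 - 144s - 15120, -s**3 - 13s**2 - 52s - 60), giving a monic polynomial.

Repeated division with remainder:
  -4s**5 - 36s**4 + 148s**3 + 1716s**2 - 144s - 15120 = (4s**2 - 16s - 148)(-s**3 - 13s**2 - 52s - 60) + (-800s**2 - 8800s - 24000)
  -s**3 - 13s**2 - 52s - 60 = ((1/800)s + 1/400)(-800s**2 - 8800s - 24000) + (0)
Last nonzero remainder: -800s**2 - 8800s - 24000. Dividing through by -800 gives the monic gcd s**2 + 11s + 30.
Then lcm(f, g) = f·g / gcd(f, g); expanding and making the result monic gives the answer.

s**6 + 11s**5 - 19s**4 - 503s**3 - 822s**2 + 3852s + 7560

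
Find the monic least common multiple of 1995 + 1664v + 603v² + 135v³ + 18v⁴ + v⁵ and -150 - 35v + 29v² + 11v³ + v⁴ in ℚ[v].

-19950 - 10655v + 957v² + 2123v³ + 828v⁴ + 179v⁵ + 21v⁶ + v⁷

Euclidean algorithm in ℚ[v]:
  v⁵ + 18v⁴ + 135v³ + 603v² + 1664v + 1995 = (v + 7)(v⁴ + 11v³ + 29v² - 35v - 150) + (29v³ + 435v² + 2059v + 3045)
  v⁴ + 11v³ + 29v² - 35v - 150 = ((1/29)v - 4/29)(29v³ + 435v² + 2059v + 3045) + (18v² + 144v + 270)
  29v³ + 435v² + 2059v + 3045 = ((29/18)v + 203/18)(18v² + 144v + 270) + (0)
Last nonzero remainder: 18v² + 144v + 270. Dividing through by 18 gives the monic gcd v² + 8v + 15.
Then lcm(f, g) = f·g / gcd(f, g); expanding and making the result monic gives the answer.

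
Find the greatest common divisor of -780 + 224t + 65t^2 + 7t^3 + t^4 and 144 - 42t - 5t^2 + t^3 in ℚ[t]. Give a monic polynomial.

Euclidean algorithm in ℚ[t]:
  t^4 + 7t^3 + 65t^2 + 224t - 780 = (t + 12)(t^3 - 5t^2 - 42t + 144) + (167t^2 + 584t - 2508)
  t^3 - 5t^2 - 42t + 144 = ((1/167)t - 1419/27889)(167t^2 + 584t - 2508) + ((76194/27889)t + 457164/27889)
  167t^2 + 584t - 2508 = ((4657463/76194)t - 5828801/38097)((76194/27889)t + 457164/27889) + (0)
Last nonzero remainder: (76194/27889)t + 457164/27889. Dividing through by 76194/27889 gives the monic gcd t + 6.

6 + t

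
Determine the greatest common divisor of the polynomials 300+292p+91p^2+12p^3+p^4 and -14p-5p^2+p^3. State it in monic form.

Apply the Euclidean algorithm:
  p^4+12p^3+91p^2+292p+300 = (p+17)(p^3-5p^2-14p) + (190p^2+530p+300)
  p^3-5p^2-14p = ((1/190)p-74/1805)(190p^2+530p+300) + ((2220/361)p+4440/361)
  190p^2+530p+300 = ((6859/222)p+1805/74)((2220/361)p+4440/361) + (0)
Last nonzero remainder: (2220/361)p+4440/361. Dividing through by 2220/361 gives the monic gcd p+2.

2+p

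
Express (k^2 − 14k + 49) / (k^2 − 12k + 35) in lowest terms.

By polynomial division,
  k^2 − 14k + 49 = (k^2 − 12k + 35) + (−2k + 14)
  k^2 − 12k + 35 = (−(1/2)k + 5/2)(−2k + 14) + (0)
Last nonzero remainder: −2k + 14. Dividing through by −2 gives the monic gcd k − 7.
Cancel k − 7 from numerator and denominator to get the reduced form.

(k − 7)/(k − 5)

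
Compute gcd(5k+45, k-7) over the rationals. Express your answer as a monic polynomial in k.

1

Repeated division with remainder:
  5k+45 = (5)(k-7) + (80)
  k-7 = ((1/80)k-7/80)(80) + (0)
The last nonzero remainder is the constant 80, so the polynomials are coprime and gcd = 1.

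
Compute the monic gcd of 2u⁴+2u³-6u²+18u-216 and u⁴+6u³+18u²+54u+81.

u²+9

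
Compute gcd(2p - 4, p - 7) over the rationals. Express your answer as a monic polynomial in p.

1

Euclidean algorithm in ℚ[p]:
  2p - 4 = (2)(p - 7) + (10)
  p - 7 = ((1/10)p - 7/10)(10) + (0)
The last nonzero remainder is the constant 10, so the polynomials are coprime and gcd = 1.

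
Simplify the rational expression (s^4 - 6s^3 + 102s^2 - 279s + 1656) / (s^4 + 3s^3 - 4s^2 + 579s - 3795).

Repeated division with remainder:
  s^4 - 6s^3 + 102s^2 - 279s + 1656 = (s^4 + 3s^3 - 4s^2 + 579s - 3795) + (-9s^3 + 106s^2 - 858s + 5451)
  s^4 + 3s^3 - 4s^2 + 579s - 3795 = (-(1/9)s - 133/81)(-9s^3 + 106s^2 - 858s + 5451) + ((6052/81)s^2 - (6052/27)s + 139196/27)
  -9s^3 + 106s^2 - 858s + 5451 = (-(729/6052)s + 6399/6052)((6052/81)s^2 - (6052/27)s + 139196/27) + (0)
Last nonzero remainder: (6052/81)s^2 - (6052/27)s + 139196/27. Dividing through by 6052/81 gives the monic gcd s^2 - 3s + 69.
Cancel s^2 - 3s + 69 from numerator and denominator to get the reduced form.

(s^2 - 3s + 24)/(s^2 + 6s - 55)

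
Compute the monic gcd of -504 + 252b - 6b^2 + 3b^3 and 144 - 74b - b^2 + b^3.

Apply the Euclidean algorithm:
  3b^3 - 6b^2 + 252b - 504 = (3)(b^3 - b^2 - 74b + 144) + (-3b^2 + 474b - 936)
  b^3 - b^2 - 74b + 144 = (-(1/3)b - 157/3)(-3b^2 + 474b - 936) + (24420b - 48840)
  -3b^2 + 474b - 936 = (-(1/8140)b + 39/2035)(24420b - 48840) + (0)
Last nonzero remainder: 24420b - 48840. Dividing through by 24420 gives the monic gcd b - 2.

-2 + b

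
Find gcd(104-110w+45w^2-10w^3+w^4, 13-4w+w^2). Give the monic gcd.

Repeated division with remainder:
  w^4-10w^3+45w^2-110w+104 = (w^2-6w+8)(w^2-4w+13) + (0)
The last nonzero remainder w^2-4w+13 is already monic.

13-4w+w^2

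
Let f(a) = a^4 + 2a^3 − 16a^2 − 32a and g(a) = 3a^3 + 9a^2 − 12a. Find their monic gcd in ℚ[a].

a^2 + 4a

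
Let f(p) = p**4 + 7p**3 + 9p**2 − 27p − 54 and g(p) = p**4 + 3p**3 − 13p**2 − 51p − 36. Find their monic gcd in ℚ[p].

p**2 + 6p + 9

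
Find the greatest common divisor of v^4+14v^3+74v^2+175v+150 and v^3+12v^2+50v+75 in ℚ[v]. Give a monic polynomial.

v^3+12v^2+50v+75

Euclidean algorithm in ℚ[v]:
  v^4+14v^3+74v^2+175v+150 = (v+2)(v^3+12v^2+50v+75) + (0)
The last nonzero remainder v^3+12v^2+50v+75 is already monic.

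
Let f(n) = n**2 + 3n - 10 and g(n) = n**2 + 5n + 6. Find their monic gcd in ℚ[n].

1

Repeated division with remainder:
  n**2 + 3n - 10 = (n**2 + 5n + 6) + (-2n - 16)
  n**2 + 5n + 6 = (-(1/2)n + 3/2)(-2n - 16) + (30)
  -2n - 16 = (-(1/15)n - 8/15)(30) + (0)
The last nonzero remainder is the constant 30, so the polynomials are coprime and gcd = 1.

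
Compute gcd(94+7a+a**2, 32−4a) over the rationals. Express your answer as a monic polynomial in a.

1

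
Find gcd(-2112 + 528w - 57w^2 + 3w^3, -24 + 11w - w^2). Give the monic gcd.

-8 + w

Euclidean algorithm in ℚ[w]:
  3w^3 - 57w^2 + 528w - 2112 = (-3w + 24)(-w^2 + 11w - 24) + (192w - 1536)
  -w^2 + 11w - 24 = (-(1/192)w + 1/64)(192w - 1536) + (0)
Last nonzero remainder: 192w - 1536. Dividing through by 192 gives the monic gcd w - 8.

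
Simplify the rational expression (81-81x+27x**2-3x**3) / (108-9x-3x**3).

(9-6x+x**2)/(12+3x+x**2)

Repeated division with remainder:
  -3x**3+27x**2-81x+81 = (-3x**3-9x+108) + (27x**2-72x-27)
  -3x**3-9x+108 = (-(1/9)x-8/27)(27x**2-72x-27) + (-(100/3)x+100)
  27x**2-72x-27 = (-(81/100)x-27/100)(-(100/3)x+100) + (0)
Last nonzero remainder: -(100/3)x+100. Dividing through by -100/3 gives the monic gcd x-3.
Cancel x-3 from numerator and denominator to get the reduced form.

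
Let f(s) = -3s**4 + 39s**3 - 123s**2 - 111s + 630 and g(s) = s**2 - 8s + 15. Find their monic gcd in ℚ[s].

Repeated division with remainder:
  -3s**4 + 39s**3 - 123s**2 - 111s + 630 = (-3s**2 + 15s + 42)(s**2 - 8s + 15) + (0)
The last nonzero remainder s**2 - 8s + 15 is already monic.

s**2 - 8s + 15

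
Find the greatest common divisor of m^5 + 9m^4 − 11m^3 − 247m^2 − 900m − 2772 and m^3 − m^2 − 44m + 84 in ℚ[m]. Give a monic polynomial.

Repeated division with remainder:
  m^5 + 9m^4 − 11m^3 − 247m^2 − 900m − 2772 = (m^2 + 10m + 43)(m^3 − m^2 − 44m + 84) + (152m^2 + 152m − 6384)
  m^3 − m^2 − 44m + 84 = ((1/152)m − 1/76)(152m^2 + 152m − 6384) + (0)
Last nonzero remainder: 152m^2 + 152m − 6384. Dividing through by 152 gives the monic gcd m^2 + m − 42.

m^2 + m − 42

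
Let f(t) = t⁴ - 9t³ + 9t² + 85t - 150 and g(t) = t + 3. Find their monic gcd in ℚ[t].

t + 3

Repeated division with remainder:
  t⁴ - 9t³ + 9t² + 85t - 150 = (t³ - 12t² + 45t - 50)(t + 3) + (0)
The last nonzero remainder t + 3 is already monic.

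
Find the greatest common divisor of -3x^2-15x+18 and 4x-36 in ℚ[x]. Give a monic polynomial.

1

Repeated division with remainder:
  -3x^2-15x+18 = (-(3/4)x-21/2)(4x-36) + (-360)
  4x-36 = (-(1/90)x+1/10)(-360) + (0)
The last nonzero remainder is the constant -360, so the polynomials are coprime and gcd = 1.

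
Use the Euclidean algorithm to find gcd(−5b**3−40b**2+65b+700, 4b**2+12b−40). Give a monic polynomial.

Euclidean algorithm in ℚ[b]:
  −5b**3−40b**2+65b+700 = (−(5/4)b−25/4)(4b**2+12b−40) + (90b+450)
  4b**2+12b−40 = ((2/45)b−4/45)(90b+450) + (0)
Last nonzero remainder: 90b+450. Dividing through by 90 gives the monic gcd b+5.

b+5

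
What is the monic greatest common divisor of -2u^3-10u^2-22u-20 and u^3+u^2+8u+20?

Apply the Euclidean algorithm:
  -2u^3-10u^2-22u-20 = (-2)(u^3+u^2+8u+20) + (-8u^2-6u+20)
  u^3+u^2+8u+20 = (-(1/8)u-1/32)(-8u^2-6u+20) + ((165/16)u+165/8)
  -8u^2-6u+20 = (-(128/165)u+32/33)((165/16)u+165/8) + (0)
Last nonzero remainder: (165/16)u+165/8. Dividing through by 165/16 gives the monic gcd u+2.

u+2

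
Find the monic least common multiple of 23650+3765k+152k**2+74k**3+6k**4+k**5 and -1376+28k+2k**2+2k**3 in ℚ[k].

-189200-6470k+2549k**2-440k**3+26k**4-2k**5+k**6

By polynomial division,
  k**5+6k**4+74k**3+152k**2+3765k+23650 = ((1/2)k**2+(5/2)k+55/2)(2k**3+2k**2+28k-1376) + (715k**2+6435k+61490)
  2k**3+2k**2+28k-1376 = ((2/715)k-16/715)(715k**2+6435k+61490) + (0)
Last nonzero remainder: 715k**2+6435k+61490. Dividing through by 715 gives the monic gcd k**2+9k+86.
Then lcm(f, g) = f·g / gcd(f, g); expanding and making the result monic gives the answer.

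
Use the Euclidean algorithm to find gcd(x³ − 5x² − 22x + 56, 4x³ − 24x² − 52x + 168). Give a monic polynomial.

Apply the Euclidean algorithm:
  x³ − 5x² − 22x + 56 = (1/4)(4x³ − 24x² − 52x + 168) + (x² − 9x + 14)
  4x³ − 24x² − 52x + 168 = (4x + 12)(x² − 9x + 14) + (0)
The last nonzero remainder x² − 9x + 14 is already monic.

x² − 9x + 14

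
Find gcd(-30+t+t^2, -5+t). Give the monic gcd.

By polynomial division,
  t^2+t-30 = (t+6)(t-5) + (0)
The last nonzero remainder t-5 is already monic.

-5+t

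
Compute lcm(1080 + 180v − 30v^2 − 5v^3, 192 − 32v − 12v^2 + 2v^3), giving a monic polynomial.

Apply the Euclidean algorithm:
  −5v^3 − 30v^2 + 180v + 1080 = (−5/2)(2v^3 − 12v^2 − 32v + 192) + (−60v^2 + 100v + 1560)
  2v^3 − 12v^2 − 32v + 192 = (−(1/30)v + 13/90)(−60v^2 + 100v + 1560) + ((50/9)v − 100/3)
  −60v^2 + 100v + 1560 = (−(54/5)v − 234/5)((50/9)v − 100/3) + (0)
Last nonzero remainder: (50/9)v − 100/3. Dividing through by 50/9 gives the monic gcd v − 6.
Then lcm(f, g) = f·g / gcd(f, g); expanding and making the result monic gives the answer.

3456 + 576v − 312v^2 − 52v^3 + 6v^4 + v^5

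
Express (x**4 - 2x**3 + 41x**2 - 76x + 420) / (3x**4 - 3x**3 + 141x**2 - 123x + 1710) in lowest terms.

Repeated division with remainder:
  x**4 - 2x**3 + 41x**2 - 76x + 420 = (1/3)(3x**4 - 3x**3 + 141x**2 - 123x + 1710) + (-x**3 - 6x**2 - 35x - 150)
  3x**4 - 3x**3 + 141x**2 - 123x + 1710 = (-3x + 21)(-x**3 - 6x**2 - 35x - 150) + (162x**2 + 162x + 4860)
  -x**3 - 6x**2 - 35x - 150 = (-(1/162)x - 5/162)(162x**2 + 162x + 4860) + (0)
Last nonzero remainder: 162x**2 + 162x + 4860. Dividing through by 162 gives the monic gcd x**2 + x + 30.
Cancel x**2 + x + 30 from numerator and denominator to get the reduced form.

(x**2 - 3x + 14)/(3x**2 - 6x + 57)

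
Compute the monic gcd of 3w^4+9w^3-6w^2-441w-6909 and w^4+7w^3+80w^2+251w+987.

w^2+3w+47

Euclidean algorithm in ℚ[w]:
  3w^4+9w^3-6w^2-441w-6909 = (3)(w^4+7w^3+80w^2+251w+987) + (-12w^3-246w^2-1194w-9870)
  w^4+7w^3+80w^2+251w+987 = (-(1/12)w+9/8)(-12w^3-246w^2-1194w-9870) + ((1029/4)w^2+(3087/4)w+48363/4)
  -12w^3-246w^2-1194w-9870 = (-(16/343)w-40/49)((1029/4)w^2+(3087/4)w+48363/4) + (0)
Last nonzero remainder: (1029/4)w^2+(3087/4)w+48363/4. Dividing through by 1029/4 gives the monic gcd w^2+3w+47.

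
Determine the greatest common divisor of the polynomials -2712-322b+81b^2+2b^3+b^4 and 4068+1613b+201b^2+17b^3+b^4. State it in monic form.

452+129b+8b^2+b^3

Apply the Euclidean algorithm:
  b^4+2b^3+81b^2-322b-2712 = (b^4+17b^3+201b^2+1613b+4068) + (-15b^3-120b^2-1935b-6780)
  b^4+17b^3+201b^2+1613b+4068 = (-(1/15)b-3/5)(-15b^3-120b^2-1935b-6780) + (0)
Last nonzero remainder: -15b^3-120b^2-1935b-6780. Dividing through by -15 gives the monic gcd b^3+8b^2+129b+452.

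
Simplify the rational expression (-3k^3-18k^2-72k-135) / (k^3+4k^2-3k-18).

(-3k^2-9k-45)/(k^2+k-6)

Repeated division with remainder:
  -3k^3-18k^2-72k-135 = (-3)(k^3+4k^2-3k-18) + (-6k^2-81k-189)
  k^3+4k^2-3k-18 = (-(1/6)k+19/12)(-6k^2-81k-189) + ((375/4)k+1125/4)
  -6k^2-81k-189 = (-(8/125)k-84/125)((375/4)k+1125/4) + (0)
Last nonzero remainder: (375/4)k+1125/4. Dividing through by 375/4 gives the monic gcd k+3.
Cancel k+3 from numerator and denominator to get the reduced form.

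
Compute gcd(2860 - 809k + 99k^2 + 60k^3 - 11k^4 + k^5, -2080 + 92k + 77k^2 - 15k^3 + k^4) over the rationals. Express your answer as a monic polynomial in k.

Repeated division with remainder:
  k^5 - 11k^4 + 60k^3 + 99k^2 - 809k + 2860 = (k + 4)(k^4 - 15k^3 + 77k^2 + 92k - 2080) + (43k^3 - 301k^2 + 903k + 11180)
  k^4 - 15k^3 + 77k^2 + 92k - 2080 = ((1/43)k - 8/43)(43k^3 - 301k^2 + 903k + 11180) + (0)
Last nonzero remainder: 43k^3 - 301k^2 + 903k + 11180. Dividing through by 43 gives the monic gcd k^3 - 7k^2 + 21k + 260.

260 + 21k - 7k^2 + k^3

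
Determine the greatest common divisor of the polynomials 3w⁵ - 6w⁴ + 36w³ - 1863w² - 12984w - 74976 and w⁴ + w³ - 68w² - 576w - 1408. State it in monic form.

By polynomial division,
  3w⁵ - 6w⁴ + 36w³ - 1863w² - 12984w - 74976 = (3w - 9)(w⁴ + w³ - 68w² - 576w - 1408) + (249w³ - 747w² - 13944w - 87648)
  w⁴ + w³ - 68w² - 576w - 1408 = ((1/249)w + 4/249)(249w³ - 747w² - 13944w - 87648) + (0)
Last nonzero remainder: 249w³ - 747w² - 13944w - 87648. Dividing through by 249 gives the monic gcd w³ - 3w² - 56w - 352.

w³ - 3w² - 56w - 352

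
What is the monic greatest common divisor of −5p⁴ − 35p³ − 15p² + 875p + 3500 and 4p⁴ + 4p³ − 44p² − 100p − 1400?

p² − 25

Repeated division with remainder:
  −5p⁴ − 35p³ − 15p² + 875p + 3500 = (−5/4)(4p⁴ + 4p³ − 44p² − 100p − 1400) + (−30p³ − 70p² + 750p + 1750)
  4p⁴ + 4p³ − 44p² − 100p − 1400 = (−(2/15)p + 8/45)(−30p³ − 70p² + 750p + 1750) + ((616/9)p² − 15400/9)
  −30p³ − 70p² + 750p + 1750 = (−(135/308)p − 45/44)((616/9)p² − 15400/9) + (0)
Last nonzero remainder: (616/9)p² − 15400/9. Dividing through by 616/9 gives the monic gcd p² − 25.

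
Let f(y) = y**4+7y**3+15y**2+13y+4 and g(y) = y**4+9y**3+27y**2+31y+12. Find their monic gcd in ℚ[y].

Apply the Euclidean algorithm:
  y**4+7y**3+15y**2+13y+4 = (y**4+9y**3+27y**2+31y+12) + (-2y**3-12y**2-18y-8)
  y**4+9y**3+27y**2+31y+12 = (-(1/2)y-3/2)(-2y**3-12y**2-18y-8) + (0)
Last nonzero remainder: -2y**3-12y**2-18y-8. Dividing through by -2 gives the monic gcd y**3+6y**2+9y+4.

y**3+6y**2+9y+4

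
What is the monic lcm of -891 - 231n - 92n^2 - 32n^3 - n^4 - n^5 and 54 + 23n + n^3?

Euclidean algorithm in ℚ[n]:
  -n^5 - n^4 - 32n^3 - 92n^2 - 231n - 891 = (-n^2 - n - 9)(n^3 + 23n + 54) + (-15n^2 + 30n - 405)
  n^3 + 23n + 54 = (-(1/15)n - 2/15)(-15n^2 + 30n - 405) + (0)
Last nonzero remainder: -15n^2 + 30n - 405. Dividing through by -15 gives the monic gcd n^2 - 2n + 27.
Then lcm(f, g) = f·g / gcd(f, g); expanding and making the result monic gives the answer.

1782 + 1353n + 415n^2 + 156n^3 + 34n^4 + 3n^5 + n^6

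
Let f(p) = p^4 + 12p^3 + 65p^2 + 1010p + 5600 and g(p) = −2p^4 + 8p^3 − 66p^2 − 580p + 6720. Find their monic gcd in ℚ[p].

p^3 + 2p^2 + 45p + 560

Repeated division with remainder:
  p^4 + 12p^3 + 65p^2 + 1010p + 5600 = (−1/2)(−2p^4 + 8p^3 − 66p^2 − 580p + 6720) + (16p^3 + 32p^2 + 720p + 8960)
  −2p^4 + 8p^3 − 66p^2 − 580p + 6720 = (−(1/8)p + 3/4)(16p^3 + 32p^2 + 720p + 8960) + (0)
Last nonzero remainder: 16p^3 + 32p^2 + 720p + 8960. Dividing through by 16 gives the monic gcd p^3 + 2p^2 + 45p + 560.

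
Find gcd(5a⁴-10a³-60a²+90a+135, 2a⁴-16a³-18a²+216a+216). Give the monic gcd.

a²+4a+3

By polynomial division,
  5a⁴-10a³-60a²+90a+135 = (5/2)(2a⁴-16a³-18a²+216a+216) + (30a³-15a²-450a-405)
  2a⁴-16a³-18a²+216a+216 = ((1/15)a-1/2)(30a³-15a²-450a-405) + ((9/2)a²+18a+27/2)
  30a³-15a²-450a-405 = ((20/3)a-30)((9/2)a²+18a+27/2) + (0)
Last nonzero remainder: (9/2)a²+18a+27/2. Dividing through by 9/2 gives the monic gcd a²+4a+3.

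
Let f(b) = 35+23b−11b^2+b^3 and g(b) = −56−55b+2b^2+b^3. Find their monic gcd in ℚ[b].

−7−6b+b^2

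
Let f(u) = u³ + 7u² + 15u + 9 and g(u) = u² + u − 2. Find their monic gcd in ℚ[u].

Apply the Euclidean algorithm:
  u³ + 7u² + 15u + 9 = (u + 6)(u² + u − 2) + (11u + 21)
  u² + u − 2 = ((1/11)u − 10/121)(11u + 21) + (−32/121)
  11u + 21 = (−(1331/32)u − 2541/32)(−32/121) + (0)
The last nonzero remainder is the constant −32/121, so the polynomials are coprime and gcd = 1.

1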